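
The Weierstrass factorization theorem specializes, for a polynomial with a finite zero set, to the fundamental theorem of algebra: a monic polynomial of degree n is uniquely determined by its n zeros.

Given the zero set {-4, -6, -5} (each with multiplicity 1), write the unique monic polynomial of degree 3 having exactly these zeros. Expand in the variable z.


The polynomial is p(z) = ∏_{α ∈ S} (z − α), where S = {-4, -6, -5}.
Expanding the product yields: p(z) = z^3 + 15·z^2 + 74·z + 120.
The resulting polynomial has degree 3 and real coefficients as required.

p(z) = z^3 + 15·z^2 + 74·z + 120.


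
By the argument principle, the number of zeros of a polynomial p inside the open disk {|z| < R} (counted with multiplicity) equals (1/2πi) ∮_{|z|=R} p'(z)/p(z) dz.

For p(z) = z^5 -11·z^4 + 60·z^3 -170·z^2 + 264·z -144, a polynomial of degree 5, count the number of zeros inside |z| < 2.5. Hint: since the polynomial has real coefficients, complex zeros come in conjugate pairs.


The zeros of p are: (3 + 3i), (3 - 3i), (2 + 2i), (2 - 2i), 1.
Their magnitudes are: 4.243, 4.243, 2.828, 2.828, 1.
Zeros with |z| < R = 2.5: 1.
Count = 1.
By the argument principle, (1/2πi) ∮_{|z|=R} p'(z)/p(z) dz equals exactly this count.

Number of zeros inside |z| < 2.5: 1.


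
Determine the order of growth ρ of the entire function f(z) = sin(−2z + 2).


sin(w) is a linear combination of e^{iw} and e^{−iw} (or e^w, e^{−w} in the hyperbolic case), so |sin(w)| ≤ e^{|w|}. With w = −2z + 2, |w| ≤ 2|z| + 2 = 2r + 2 on |z| = r, giving M(r) ≤ e^{2r + 2}, so ρ ≤ 1. On a suitable ray (z = it for sin/cos; z = t for sinh/cosh, t real → ∞), |sin(−2z + 2)| grows like e^{2|t|}/2, so ρ ≥ 1. Hence ρ = 1.
Therefore ρ = 1.

Order ρ = 1.


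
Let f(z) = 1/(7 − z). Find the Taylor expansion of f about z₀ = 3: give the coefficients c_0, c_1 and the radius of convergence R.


Let w = z − z₀, so z = z₀ + w.
Then 7 − z = 7 − (z₀ + w) = (7 − z₀) − w = 4 − w.
f(z) = 1/(4 − w) = (1/(4)) · 1/(1 − w/(4)) = Σ_{n≥0} w^n / (4)^(n+1).
So c_n = 1/(4)^(n+1):
  c_0 = 1/(4)^1 = 1/4.
  c_1 = 1/(4)^2 = 1/16.
The series is valid for |w/d| < 1, i.e. |z − z₀| < |d|.
Radius of convergence: R = |7 − z₀| = |4| = 4 (distance from z₀ to the singularity z = 7).

c_0 = 1/4, c_1 = 1/16; R = 4.


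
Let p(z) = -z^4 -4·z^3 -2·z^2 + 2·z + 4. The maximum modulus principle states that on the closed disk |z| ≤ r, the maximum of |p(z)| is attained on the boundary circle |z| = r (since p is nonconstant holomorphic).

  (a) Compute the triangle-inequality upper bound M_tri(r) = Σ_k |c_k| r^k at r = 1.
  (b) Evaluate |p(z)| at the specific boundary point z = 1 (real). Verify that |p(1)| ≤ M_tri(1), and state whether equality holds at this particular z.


Coefficients: c_0 = 4, c_1 = 2, c_2 = -2, c_3 = -4, c_4 = -1. Radius r = 1.
Part (a). Triangle bound: M_tri(r) = Σ_k |c_k| r^k
  = |4|·1^0 + |2|·1^1 + |-2|·1^2 + |-4|·1^3 + |-1|·1^4
  = 4 + 2 + 2 + 4 + 1 = 13.
This bounds M(r) := max_{|z|=r} |p(z)| from above; equality holds iff all terms c_k z^k can be made to align in phase at a single z on |z|=r.
Part (b). At z = 1 (real, on the circle |z| = r):
  p(1) = (4)·1^0 + (2)·1^1 + (-2)·1^2 + (-4)·1^3 + (-1)·1^4 = -1.
  |p(1)| = 1.
Check: |p(1)| = 1 ≤ 13 = M_tri(1). ✓ Equality does not hold at z = 1 (the coefficients have mixed signs, so the terms do not all align in phase there).

M_tri(1) = 13; |p(1)| = 1; equality at z=1: no.


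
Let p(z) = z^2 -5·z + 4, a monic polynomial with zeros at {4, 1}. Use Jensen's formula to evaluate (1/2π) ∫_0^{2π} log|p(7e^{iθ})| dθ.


Zeros: 1, 4; r = 7.
Inside |z| < r: 1, 4. Outside (|z| ≥ r): ∅.
p(0) = 4, so log|p(0)| = log(4) = 1.3863.
Apply Jensen: I(r) = log|p(0)| + Σ_k log(r/|z_k|), summed over zeros inside |z| < r.
  log(r/|z_k|) for z_k = 4: log(7/4) = 0.5596
  log(r/|z_k|) for z_k = 1: log(7/1) = 1.9459
Sum over inside zeros: 2.5055.
I(r) = log|p(0)| + (inside sum) = 1.3863 + 2.5055 = 3.8918.
Closed form (all zeros inside, monic): I(r) = n·log(r) = 2·log(7) = 3.8918. ✓

I(r) ≈ 3.8918.


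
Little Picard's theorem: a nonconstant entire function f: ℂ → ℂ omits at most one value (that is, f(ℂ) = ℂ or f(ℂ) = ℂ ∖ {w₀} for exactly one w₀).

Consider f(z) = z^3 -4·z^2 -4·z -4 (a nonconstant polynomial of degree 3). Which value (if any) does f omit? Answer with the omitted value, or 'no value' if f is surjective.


Little Picard bounds the complement of f(ℂ) to at most one point.
For every w ∈ ℂ, the equation p(z) − w = 0 is a nonconstant polynomial in z and hence has at least one root by the fundamental theorem of algebra. So p is surjective onto ℂ, omitting no value.

Omitted value: no value.


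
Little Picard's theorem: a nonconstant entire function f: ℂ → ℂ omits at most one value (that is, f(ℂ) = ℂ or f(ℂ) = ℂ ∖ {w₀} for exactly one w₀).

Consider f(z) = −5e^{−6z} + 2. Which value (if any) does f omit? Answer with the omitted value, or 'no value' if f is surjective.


Little Picard bounds the complement of f(ℂ) to at most one point.
e^{−6z} is never zero on ℂ, so -5·e^{−6z} takes every value in ℂ ∖ {0}. Adding 2 shifts the range to ℂ ∖ {2}. Thus f omits exactly the value 2.

Omitted value: 2.


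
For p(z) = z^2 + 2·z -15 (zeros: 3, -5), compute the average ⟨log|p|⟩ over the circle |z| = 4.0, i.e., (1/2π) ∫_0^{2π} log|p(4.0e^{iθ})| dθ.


Zeros: -5, 3; r = 4.0.
Inside |z| < r: 3. Outside (|z| ≥ r): -5.
p(0) = -15, so log|p(0)| = log(15) = 2.7081.
Apply Jensen: I(r) = log|p(0)| + Σ_k log(r/|z_k|), summed over zeros inside |z| < r.
  log(r/|z_k|) for z_k = 3: log(4.0/3) = 0.2877
  Outside zeros (-5) contribute nothing to the Jensen sum.
Sum over inside zeros: 0.2877.
I(r) = log|p(0)| + (inside sum) = 2.7081 + 0.2877 = 2.9957.
Note: since some zeros are outside |z| ≤ r, the simplified n·log(r) form does NOT apply — only the inside zeros contribute.

I(r) ≈ 2.9957.


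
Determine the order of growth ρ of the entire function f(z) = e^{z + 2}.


|e^{z + 2}| = e^{Re(1·z) + 2} ≤ e^{1|z|^1 + 2} = e^{1r^1 + 2} on |z| = r, so ρ ≤ 1. Choosing z on |z|=r so that 1·z is real positive (always possible by picking arg z appropriately) gives |f(z)| = e^{1r^1 + 2}, matching the bound. The additive constant 2 does not affect log log M(r) ~ 1·log r. Hence ρ = 1.
Therefore ρ = 1.

Order ρ = 1.


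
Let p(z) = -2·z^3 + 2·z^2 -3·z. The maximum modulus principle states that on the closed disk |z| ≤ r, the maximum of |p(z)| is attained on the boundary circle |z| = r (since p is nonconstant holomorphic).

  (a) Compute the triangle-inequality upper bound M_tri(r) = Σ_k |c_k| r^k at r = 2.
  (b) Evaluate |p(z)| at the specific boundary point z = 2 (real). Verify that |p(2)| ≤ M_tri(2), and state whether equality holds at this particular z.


Coefficients: c_0 = 0, c_1 = -3, c_2 = 2, c_3 = -2. Radius r = 2.
Part (a). Triangle bound: M_tri(r) = Σ_k |c_k| r^k
  = |0|·2^0 + |-3|·2^1 + |2|·2^2 + |-2|·2^3
  = 0 + 6 + 8 + 16 = 30.
This bounds M(r) := max_{|z|=r} |p(z)| from above; equality holds iff all terms c_k z^k can be made to align in phase at a single z on |z|=r.
Part (b). At z = 2 (real, on the circle |z| = r):
  p(2) = (0)·2^0 + (-3)·2^1 + (2)·2^2 + (-2)·2^3 = -14.
  |p(2)| = 14.
Check: |p(2)| = 14 ≤ 30 = M_tri(2). ✓ Equality does not hold at z = 2 (the coefficients have mixed signs, so the terms do not all align in phase there).

M_tri(2) = 30; |p(2)| = 14; equality at z=2: no.


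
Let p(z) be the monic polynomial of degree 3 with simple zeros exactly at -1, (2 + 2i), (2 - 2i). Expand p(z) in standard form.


The polynomial is p(z) = ∏_{α ∈ S} (z − α), where S = {-1, (2 + 2i), (2 - 2i)}.
Expanding the product yields: p(z) = z^3 -3·z^2 + 4·z + 8.
Note conjugate pairs combine to real quadratics: (z − (2+2i))(z − (2−2i)) = z² − 4z + 8.
The resulting polynomial has degree 3 and real coefficients as required.

p(z) = z^3 -3·z^2 + 4·z + 8.


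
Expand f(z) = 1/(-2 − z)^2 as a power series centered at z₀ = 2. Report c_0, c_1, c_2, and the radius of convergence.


Let w = z − z₀, so z = z₀ + w.
Then -2 − z = -2 − (z₀ + w) = (-2 − z₀) − w = -4 − w.
f(z) = 1/(-4 − w)^2 = (1/(-4)^2) · (1 − w/(-4))^{−2}.
By the binomial series (1−u)^{−2} = Σ_{n≥0} C(n+1, 1) u^n for |u|<1, with u = w/(-4):
  c_n = C(n+1, 1) / (-4)^(n+2).
  c_0 = 1/(-4)^2 = 1/16.
  c_1 = 2/(-4)^3 = -1/32.
  c_2 = 3/(-4)^4 = 3/256.
The series is valid for |w/d| < 1, i.e. |z − z₀| < |d|.
Radius of convergence: R = |-2 − z₀| = |-4| = 4 (distance from z₀ to the singularity z = -2).

c_0 = 1/16, c_1 = -1/32, c_2 = 3/256; R = 4.


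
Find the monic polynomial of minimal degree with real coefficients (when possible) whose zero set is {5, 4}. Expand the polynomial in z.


The polynomial is p(z) = ∏_{α ∈ S} (z − α), where S = {5, 4}.
Expanding the product yields: p(z) = z^2 -9·z + 20.
The resulting polynomial has degree 2 and real coefficients as required.

p(z) = z^2 -9·z + 20.


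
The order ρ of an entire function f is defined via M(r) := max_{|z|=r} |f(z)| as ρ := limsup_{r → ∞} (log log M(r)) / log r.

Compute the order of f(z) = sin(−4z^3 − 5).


Write sin(w) = (e^{iw} ± e^{−iw})/(2 or 2i), so |sin(w)| ≤ e^{|w|}. With w = −4z^3 − 5, |w| ≤ 4r^3 + 5 on |z|=r, giving M(r) ≤ e^{4r^3 + 5} and ρ ≤ 3. For the lower bound, choose z on |z|=r with -4z^3 purely imaginary of modulus 4r^3; then |sin(−4z^3 − 5)| grows like e^{4r^3}/2, so ρ ≥ 3. Hence ρ = 3.
Therefore ρ = 3.

Order ρ = 3.


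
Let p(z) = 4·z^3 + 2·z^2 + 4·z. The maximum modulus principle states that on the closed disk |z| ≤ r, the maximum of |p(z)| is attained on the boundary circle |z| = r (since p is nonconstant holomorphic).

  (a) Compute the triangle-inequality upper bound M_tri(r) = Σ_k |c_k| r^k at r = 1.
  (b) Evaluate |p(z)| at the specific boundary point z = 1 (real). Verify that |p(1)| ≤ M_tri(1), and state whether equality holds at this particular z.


Coefficients: c_0 = 0, c_1 = 4, c_2 = 2, c_3 = 4. Radius r = 1.
Part (a). Triangle bound: M_tri(r) = Σ_k |c_k| r^k
  = |0|·1^0 + |4|·1^1 + |2|·1^2 + |4|·1^3
  = 0 + 4 + 2 + 4 = 10.
This bounds M(r) := max_{|z|=r} |p(z)| from above; equality holds iff all terms c_k z^k can be made to align in phase at a single z on |z|=r.
Part (b). At z = 1 (real, on the circle |z| = r):
  p(1) = (0)·1^0 + (4)·1^1 + (2)·1^2 + (4)·1^3 = 10.
  |p(1)| = 10.
Since all nonzero coefficients share the same sign, |p(1)| = 10 = M_tri(1); the triangle bound is attained at z = 1, so in fact M(r) = 10.

M_tri(1) = 10; |p(1)| = 10; equality at z=1: yes.


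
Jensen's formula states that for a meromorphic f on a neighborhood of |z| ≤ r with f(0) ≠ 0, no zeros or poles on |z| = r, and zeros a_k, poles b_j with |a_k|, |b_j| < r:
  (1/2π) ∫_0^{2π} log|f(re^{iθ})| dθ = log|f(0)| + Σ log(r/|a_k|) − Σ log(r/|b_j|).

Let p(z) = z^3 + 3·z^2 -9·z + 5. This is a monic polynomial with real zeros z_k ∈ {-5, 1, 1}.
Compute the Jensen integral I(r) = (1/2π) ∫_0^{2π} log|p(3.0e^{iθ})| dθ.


Zeros: -5, 1, 1; r = 3.0.
Inside |z| < r: 1, 1. Outside (|z| ≥ r): -5.
p(0) = 5, so log|p(0)| = log(5) = 1.6094.
Apply Jensen: I(r) = log|p(0)| + Σ_k log(r/|z_k|), summed over zeros inside |z| < r.
  log(r/|z_k|) for z_k = 1: log(3.0/1) = 1.0986
  log(r/|z_k|) for z_k = 1: log(3.0/1) = 1.0986
  Outside zeros (-5) contribute nothing to the Jensen sum.
Sum over inside zeros: 2.1972.
I(r) = log|p(0)| + (inside sum) = 1.6094 + 2.1972 = 3.8067.
Note: since some zeros are outside |z| ≤ r, the simplified n·log(r) form does NOT apply — only the inside zeros contribute.

I(r) ≈ 3.8067.


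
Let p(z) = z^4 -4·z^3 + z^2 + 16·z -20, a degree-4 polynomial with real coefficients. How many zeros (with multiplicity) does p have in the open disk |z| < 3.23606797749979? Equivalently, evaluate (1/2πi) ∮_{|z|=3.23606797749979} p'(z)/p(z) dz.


The zeros of p are: -2, 2, (2 + 1i), (2 - 1i).
Their magnitudes are: 2, 2, 2.236, 2.236.
Zeros with |z| < R = 3.23606797749979: -2, 2, (2 + 1i), (2 - 1i).
Count = 4.
By the argument principle, (1/2πi) ∮_{|z|=R} p'(z)/p(z) dz equals exactly this count.

Number of zeros inside |z| < 3.23606797749979: 4.


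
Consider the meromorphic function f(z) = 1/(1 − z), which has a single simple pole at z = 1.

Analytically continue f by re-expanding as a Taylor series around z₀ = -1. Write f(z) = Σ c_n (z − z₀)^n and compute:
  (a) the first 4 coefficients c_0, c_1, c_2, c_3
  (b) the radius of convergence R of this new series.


Let w = z − z₀, so z = z₀ + w.
Then 1 − z = 1 − (z₀ + w) = (1 − z₀) − w = 2 − w.
f(z) = 1/(2 − w) = (1/(2)) · 1/(1 − w/(2)) = Σ_{n≥0} w^n / (2)^(n+1).
So c_n = 1/(2)^(n+1):
  c_0 = 1/(2)^1 = 1/2.
  c_1 = 1/(2)^2 = 1/4.
  c_2 = 1/(2)^3 = 1/8.
  c_3 = 1/(2)^4 = 1/16.
The series is valid for |w/d| < 1, i.e. |z − z₀| < |d|.
Radius of convergence: R = |1 − z₀| = |2| = 2 (distance from z₀ to the singularity z = 1).

c_0 = 1/2, c_1 = 1/4, c_2 = 1/8, c_3 = 1/16; R = 2.


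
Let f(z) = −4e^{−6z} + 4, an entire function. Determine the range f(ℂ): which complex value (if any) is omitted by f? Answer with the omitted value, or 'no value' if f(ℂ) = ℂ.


Little Picard bounds the complement of f(ℂ) to at most one point.
e^{−6z} is never zero on ℂ, so -4·e^{−6z} takes every value in ℂ ∖ {0}. Adding 4 shifts the range to ℂ ∖ {4}. Thus f omits exactly the value 4.

Omitted value: 4.


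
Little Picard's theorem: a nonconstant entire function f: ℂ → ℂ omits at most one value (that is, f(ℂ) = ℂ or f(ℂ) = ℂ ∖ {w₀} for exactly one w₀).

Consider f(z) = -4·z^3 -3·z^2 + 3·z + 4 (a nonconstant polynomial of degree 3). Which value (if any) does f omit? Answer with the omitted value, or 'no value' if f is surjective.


Little Picard bounds the complement of f(ℂ) to at most one point.
For every w ∈ ℂ, the equation p(z) − w = 0 is a nonconstant polynomial in z and hence has at least one root by the fundamental theorem of algebra. So p is surjective onto ℂ, omitting no value.

Omitted value: no value.


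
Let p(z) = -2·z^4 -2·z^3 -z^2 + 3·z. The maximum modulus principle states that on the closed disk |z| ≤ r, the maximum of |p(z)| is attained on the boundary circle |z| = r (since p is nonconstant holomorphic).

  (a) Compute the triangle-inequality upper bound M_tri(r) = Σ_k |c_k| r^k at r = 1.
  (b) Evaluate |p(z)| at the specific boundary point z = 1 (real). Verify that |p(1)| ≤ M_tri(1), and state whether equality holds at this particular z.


Coefficients: c_0 = 0, c_1 = 3, c_2 = -1, c_3 = -2, c_4 = -2. Radius r = 1.
Part (a). Triangle bound: M_tri(r) = Σ_k |c_k| r^k
  = |0|·1^0 + |3|·1^1 + |-1|·1^2 + |-2|·1^3 + |-2|·1^4
  = 0 + 3 + 1 + 2 + 2 = 8.
This bounds M(r) := max_{|z|=r} |p(z)| from above; equality holds iff all terms c_k z^k can be made to align in phase at a single z on |z|=r.
Part (b). At z = 1 (real, on the circle |z| = r):
  p(1) = (0)·1^0 + (3)·1^1 + (-1)·1^2 + (-2)·1^3 + (-2)·1^4 = -2.
  |p(1)| = 2.
Check: |p(1)| = 2 ≤ 8 = M_tri(1). ✓ Equality does not hold at z = 1 (the coefficients have mixed signs, so the terms do not all align in phase there).

M_tri(1) = 8; |p(1)| = 2; equality at z=1: no.


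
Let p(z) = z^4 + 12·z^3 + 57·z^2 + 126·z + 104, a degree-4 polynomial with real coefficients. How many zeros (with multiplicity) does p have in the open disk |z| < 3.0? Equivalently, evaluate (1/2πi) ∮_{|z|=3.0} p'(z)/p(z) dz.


The zeros of p are: (-3 + 2i), (-3 - 2i), -2, -4.
Their magnitudes are: 3.606, 3.606, 2, 4.
Zeros with |z| < R = 3.0: -2.
Count = 1.
By the argument principle, (1/2πi) ∮_{|z|=R} p'(z)/p(z) dz equals exactly this count.

Number of zeros inside |z| < 3.0: 1.


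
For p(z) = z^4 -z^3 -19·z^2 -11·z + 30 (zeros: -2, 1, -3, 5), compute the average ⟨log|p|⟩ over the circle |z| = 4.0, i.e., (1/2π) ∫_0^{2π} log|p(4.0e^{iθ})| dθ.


Zeros: -3, -2, 1, 5; r = 4.0.
Inside |z| < r: -3, -2, 1. Outside (|z| ≥ r): 5.
p(0) = 30, so log|p(0)| = log(30) = 3.4012.
Apply Jensen: I(r) = log|p(0)| + Σ_k log(r/|z_k|), summed over zeros inside |z| < r.
  log(r/|z_k|) for z_k = -2: log(4.0/2) = 0.6931
  log(r/|z_k|) for z_k = 1: log(4.0/1) = 1.3863
  log(r/|z_k|) for z_k = -3: log(4.0/3) = 0.2877
  Outside zeros (5) contribute nothing to the Jensen sum.
Sum over inside zeros: 2.3671.
I(r) = log|p(0)| + (inside sum) = 3.4012 + 2.3671 = 5.7683.
Note: since some zeros are outside |z| ≤ r, the simplified n·log(r) form does NOT apply — only the inside zeros contribute.

I(r) ≈ 5.7683.


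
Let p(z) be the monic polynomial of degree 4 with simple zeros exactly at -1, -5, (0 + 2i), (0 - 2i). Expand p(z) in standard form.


The polynomial is p(z) = ∏_{α ∈ S} (z − α), where S = {-1, -5, (0 + 2i), (0 - 2i)}.
Expanding the product yields: p(z) = z^4 + 6·z^3 + 9·z^2 + 24·z + 20.
Note conjugate pairs combine to real quadratics: (z − (0+2i))(z − (0−2i)) = z² + 4.
The resulting polynomial has degree 4 and real coefficients as required.

p(z) = z^4 + 6·z^3 + 9·z^2 + 24·z + 20.


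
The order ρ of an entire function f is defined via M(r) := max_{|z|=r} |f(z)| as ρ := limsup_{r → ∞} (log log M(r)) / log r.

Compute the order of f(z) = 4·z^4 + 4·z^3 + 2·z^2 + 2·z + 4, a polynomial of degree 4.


|f(z)| ≤ Σ|c_k|·r^k = O(r^4) as r → ∞. Polynomial growth is O(e^{r^ε}) for every ε > 0 (since r^4/e^{r^ε} → 0), so ρ ≤ ε for all ε > 0, i.e. ρ = 0. Every nonconstant polynomial has order 0.
Therefore ρ = 0.

Order ρ = 0.


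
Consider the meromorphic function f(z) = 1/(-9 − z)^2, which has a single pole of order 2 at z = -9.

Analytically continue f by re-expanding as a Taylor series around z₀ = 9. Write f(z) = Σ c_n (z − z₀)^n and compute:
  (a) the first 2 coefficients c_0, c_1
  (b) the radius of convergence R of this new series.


Let w = z − z₀, so z = z₀ + w.
Then -9 − z = -9 − (z₀ + w) = (-9 − z₀) − w = -18 − w.
f(z) = 1/(-18 − w)^2 = (1/(-18)^2) · (1 − w/(-18))^{−2}.
By the binomial series (1−u)^{−2} = Σ_{n≥0} C(n+1, 1) u^n for |u|<1, with u = w/(-18):
  c_n = C(n+1, 1) / (-18)^(n+2).
  c_0 = 1/(-18)^2 = 1/324.
  c_1 = 2/(-18)^3 = -1/2916.
The series is valid for |w/d| < 1, i.e. |z − z₀| < |d|.
Radius of convergence: R = |-9 − z₀| = |-18| = 18 (distance from z₀ to the singularity z = -9).

c_0 = 1/324, c_1 = -1/2916; R = 18.


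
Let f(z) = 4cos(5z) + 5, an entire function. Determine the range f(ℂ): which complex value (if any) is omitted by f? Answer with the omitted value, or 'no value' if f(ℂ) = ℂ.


Little Picard bounds the complement of f(ℂ) to at most one point.
cos is entire and surjective onto ℂ: for every w ∈ ℂ, cos(ζ) = w has a solution ζ ∈ ℂ (e.g., via the complex inverse arccos). With ζ = 5z this gives z = ζ/(5). Then 4·cos(5z) takes every value in 4·ℂ = ℂ, and adding 5 is a bijection of ℂ. So f is surjective and omits no value. (Note: only on the real line is cos bounded by [−1, 1].)

Omitted value: no value.


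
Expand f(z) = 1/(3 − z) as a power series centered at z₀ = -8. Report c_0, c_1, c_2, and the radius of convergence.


Let w = z − z₀, so z = z₀ + w.
Then 3 − z = 3 − (z₀ + w) = (3 − z₀) − w = 11 − w.
f(z) = 1/(11 − w) = (1/(11)) · 1/(1 − w/(11)) = Σ_{n≥0} w^n / (11)^(n+1).
So c_n = 1/(11)^(n+1):
  c_0 = 1/(11)^1 = 1/11.
  c_1 = 1/(11)^2 = 1/121.
  c_2 = 1/(11)^3 = 1/1331.
The series is valid for |w/d| < 1, i.e. |z − z₀| < |d|.
Radius of convergence: R = |3 − z₀| = |11| = 11 (distance from z₀ to the singularity z = 3).

c_0 = 1/11, c_1 = 1/121, c_2 = 1/1331; R = 11.


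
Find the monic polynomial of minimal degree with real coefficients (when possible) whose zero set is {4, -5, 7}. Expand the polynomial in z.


The polynomial is p(z) = ∏_{α ∈ S} (z − α), where S = {4, -5, 7}.
Expanding the product yields: p(z) = z^3 -6·z^2 -27·z + 140.
The resulting polynomial has degree 3 and real coefficients as required.

p(z) = z^3 -6·z^2 -27·z + 140.


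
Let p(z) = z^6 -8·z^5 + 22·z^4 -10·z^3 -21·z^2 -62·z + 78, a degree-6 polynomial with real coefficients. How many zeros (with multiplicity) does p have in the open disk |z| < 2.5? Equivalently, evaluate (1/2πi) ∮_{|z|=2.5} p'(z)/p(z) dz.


The zeros of p are: 3, 1, (3 + 2i), (3 - 2i), (-1 + 1i), (-1 - 1i).
Their magnitudes are: 3, 1, 3.606, 3.606, 1.414, 1.414.
Zeros with |z| < R = 2.5: 1, (-1 + 1i), (-1 - 1i).
Count = 3.
By the argument principle, (1/2πi) ∮_{|z|=R} p'(z)/p(z) dz equals exactly this count.

Number of zeros inside |z| < 2.5: 3.


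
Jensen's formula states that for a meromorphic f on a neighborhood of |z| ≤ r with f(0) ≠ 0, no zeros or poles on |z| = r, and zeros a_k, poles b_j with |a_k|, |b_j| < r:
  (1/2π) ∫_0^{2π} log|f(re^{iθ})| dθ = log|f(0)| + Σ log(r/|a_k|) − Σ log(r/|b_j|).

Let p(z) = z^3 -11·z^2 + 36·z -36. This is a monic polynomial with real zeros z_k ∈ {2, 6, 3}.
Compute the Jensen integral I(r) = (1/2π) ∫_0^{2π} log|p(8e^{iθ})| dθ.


Zeros: 2, 3, 6; r = 8.
Inside |z| < r: 2, 3, 6. Outside (|z| ≥ r): ∅.
p(0) = -36, so log|p(0)| = log(36) = 3.5835.
Apply Jensen: I(r) = log|p(0)| + Σ_k log(r/|z_k|), summed over zeros inside |z| < r.
  log(r/|z_k|) for z_k = 2: log(8/2) = 1.3863
  log(r/|z_k|) for z_k = 6: log(8/6) = 0.2877
  log(r/|z_k|) for z_k = 3: log(8/3) = 0.9808
Sum over inside zeros: 2.6548.
I(r) = log|p(0)| + (inside sum) = 3.5835 + 2.6548 = 6.2383.
Closed form (all zeros inside, monic): I(r) = n·log(r) = 3·log(8) = 6.2383. ✓

I(r) ≈ 6.2383.


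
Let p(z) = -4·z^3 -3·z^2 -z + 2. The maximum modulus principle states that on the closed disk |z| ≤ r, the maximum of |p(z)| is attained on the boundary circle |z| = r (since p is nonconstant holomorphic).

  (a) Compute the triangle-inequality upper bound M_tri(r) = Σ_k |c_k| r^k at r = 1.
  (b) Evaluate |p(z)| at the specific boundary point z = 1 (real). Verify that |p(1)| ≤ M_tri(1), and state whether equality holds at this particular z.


Coefficients: c_0 = 2, c_1 = -1, c_2 = -3, c_3 = -4. Radius r = 1.
Part (a). Triangle bound: M_tri(r) = Σ_k |c_k| r^k
  = |2|·1^0 + |-1|·1^1 + |-3|·1^2 + |-4|·1^3
  = 2 + 1 + 3 + 4 = 10.
This bounds M(r) := max_{|z|=r} |p(z)| from above; equality holds iff all terms c_k z^k can be made to align in phase at a single z on |z|=r.
Part (b). At z = 1 (real, on the circle |z| = r):
  p(1) = (2)·1^0 + (-1)·1^1 + (-3)·1^2 + (-4)·1^3 = -6.
  |p(1)| = 6.
Check: |p(1)| = 6 ≤ 10 = M_tri(1). ✓ Equality does not hold at z = 1 (the coefficients have mixed signs, so the terms do not all align in phase there).

M_tri(1) = 10; |p(1)| = 6; equality at z=1: no.


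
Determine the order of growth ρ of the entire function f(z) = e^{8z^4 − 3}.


|e^{8z^4 − 3}| = e^{Re(8·z^4) + -3} ≤ e^{8|z|^4 + -3} = e^{8r^4 + -3} on |z| = r, so ρ ≤ 4. Choosing z on |z|=r so that 8·z^4 is real positive (always possible by picking arg z appropriately) gives |f(z)| = e^{8r^4 + -3}, matching the bound. The additive constant -3 does not affect log log M(r) ~ 4·log r. Hence ρ = 4.
Therefore ρ = 4.

Order ρ = 4.


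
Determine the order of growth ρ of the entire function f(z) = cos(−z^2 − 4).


Write cos(w) = (e^{iw} ± e^{−iw})/(2 or 2i), so |cos(w)| ≤ e^{|w|}. With w = −z^2 − 4, |w| ≤ 1r^2 + 4 on |z|=r, giving M(r) ≤ e^{1r^2 + 4} and ρ ≤ 2. For the lower bound, choose z on |z|=r with -1z^2 purely imaginary of modulus 1r^2; then |cos(−z^2 − 4)| grows like e^{1r^2}/2, so ρ ≥ 2. Hence ρ = 2.
Therefore ρ = 2.

Order ρ = 2.


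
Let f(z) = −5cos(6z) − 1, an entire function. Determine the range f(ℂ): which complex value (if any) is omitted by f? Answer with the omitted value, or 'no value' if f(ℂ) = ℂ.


Little Picard bounds the complement of f(ℂ) to at most one point.
cos is entire and surjective onto ℂ: for every w ∈ ℂ, cos(ζ) = w has a solution ζ ∈ ℂ (e.g., via the complex inverse arccos). With ζ = 6z this gives z = ζ/(6). Then -5·cos(6z) takes every value in -5·ℂ = ℂ, and adding -1 is a bijection of ℂ. So f is surjective and omits no value. (Note: only on the real line is cos bounded by [−1, 1].)

Omitted value: no value.


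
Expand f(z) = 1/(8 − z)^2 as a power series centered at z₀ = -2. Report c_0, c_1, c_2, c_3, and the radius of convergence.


Let w = z − z₀, so z = z₀ + w.
Then 8 − z = 8 − (z₀ + w) = (8 − z₀) − w = 10 − w.
f(z) = 1/(10 − w)^2 = (1/(10)^2) · (1 − w/(10))^{−2}.
By the binomial series (1−u)^{−2} = Σ_{n≥0} C(n+1, 1) u^n for |u|<1, with u = w/(10):
  c_n = C(n+1, 1) / (10)^(n+2).
  c_0 = 1/(10)^2 = 1/100.
  c_1 = 2/(10)^3 = 1/500.
  c_2 = 3/(10)^4 = 3/10000.
  c_3 = 4/(10)^5 = 1/25000.
The series is valid for |w/d| < 1, i.e. |z − z₀| < |d|.
Radius of convergence: R = |8 − z₀| = |10| = 10 (distance from z₀ to the singularity z = 8).

c_0 = 1/100, c_1 = 1/500, c_2 = 3/10000, c_3 = 1/25000; R = 10.


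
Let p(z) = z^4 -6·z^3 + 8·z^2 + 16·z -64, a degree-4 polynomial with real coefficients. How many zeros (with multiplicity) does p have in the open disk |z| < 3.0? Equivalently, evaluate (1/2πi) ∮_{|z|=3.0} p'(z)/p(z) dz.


The zeros of p are: (2 + 2i), (2 - 2i), 4, -2.
Their magnitudes are: 2.828, 2.828, 4, 2.
Zeros with |z| < R = 3.0: (2 + 2i), (2 - 2i), -2.
Count = 3.
By the argument principle, (1/2πi) ∮_{|z|=R} p'(z)/p(z) dz equals exactly this count.

Number of zeros inside |z| < 3.0: 3.


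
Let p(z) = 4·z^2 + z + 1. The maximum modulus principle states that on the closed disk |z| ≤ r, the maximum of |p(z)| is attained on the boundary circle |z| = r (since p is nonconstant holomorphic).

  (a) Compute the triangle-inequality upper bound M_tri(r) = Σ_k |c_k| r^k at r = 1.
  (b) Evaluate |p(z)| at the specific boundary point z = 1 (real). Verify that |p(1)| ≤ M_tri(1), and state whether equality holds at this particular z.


Coefficients: c_0 = 1, c_1 = 1, c_2 = 4. Radius r = 1.
Part (a). Triangle bound: M_tri(r) = Σ_k |c_k| r^k
  = |1|·1^0 + |1|·1^1 + |4|·1^2
  = 1 + 1 + 4 = 6.
This bounds M(r) := max_{|z|=r} |p(z)| from above; equality holds iff all terms c_k z^k can be made to align in phase at a single z on |z|=r.
Part (b). At z = 1 (real, on the circle |z| = r):
  p(1) = (1)·1^0 + (1)·1^1 + (4)·1^2 = 6.
  |p(1)| = 6.
Since all nonzero coefficients share the same sign, |p(1)| = 6 = M_tri(1); the triangle bound is attained at z = 1, so in fact M(r) = 6.

M_tri(1) = 6; |p(1)| = 6; equality at z=1: yes.


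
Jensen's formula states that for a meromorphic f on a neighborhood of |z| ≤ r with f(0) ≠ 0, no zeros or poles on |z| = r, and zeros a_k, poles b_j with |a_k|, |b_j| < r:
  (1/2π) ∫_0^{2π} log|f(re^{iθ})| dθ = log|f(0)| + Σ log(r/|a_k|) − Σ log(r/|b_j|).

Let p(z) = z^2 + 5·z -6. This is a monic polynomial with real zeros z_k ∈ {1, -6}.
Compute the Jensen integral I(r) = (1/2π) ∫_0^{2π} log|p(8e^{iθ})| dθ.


Zeros: -6, 1; r = 8.
Inside |z| < r: -6, 1. Outside (|z| ≥ r): ∅.
p(0) = -6, so log|p(0)| = log(6) = 1.7918.
Apply Jensen: I(r) = log|p(0)| + Σ_k log(r/|z_k|), summed over zeros inside |z| < r.
  log(r/|z_k|) for z_k = 1: log(8/1) = 2.0794
  log(r/|z_k|) for z_k = -6: log(8/6) = 0.2877
Sum over inside zeros: 2.3671.
I(r) = log|p(0)| + (inside sum) = 1.7918 + 2.3671 = 4.1589.
Closed form (all zeros inside, monic): I(r) = n·log(r) = 2·log(8) = 4.1589. ✓

I(r) ≈ 4.1589.


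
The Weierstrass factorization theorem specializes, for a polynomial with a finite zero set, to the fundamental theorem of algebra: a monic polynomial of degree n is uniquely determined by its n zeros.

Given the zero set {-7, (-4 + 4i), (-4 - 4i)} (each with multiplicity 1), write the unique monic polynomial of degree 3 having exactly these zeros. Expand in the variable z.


The polynomial is p(z) = ∏_{α ∈ S} (z − α), where S = {-7, (-4 + 4i), (-4 - 4i)}.
Expanding the product yields: p(z) = z^3 + 15·z^2 + 88·z + 224.
Note conjugate pairs combine to real quadratics: (z − (-4+4i))(z − (-4−4i)) = z² + 8z + 32.
The resulting polynomial has degree 3 and real coefficients as required.

p(z) = z^3 + 15·z^2 + 88·z + 224.


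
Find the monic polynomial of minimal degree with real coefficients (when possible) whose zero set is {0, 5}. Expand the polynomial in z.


The polynomial is p(z) = ∏_{α ∈ S} (z − α), where S = {0, 5}.
Expanding the product yields: p(z) = z^2 -5·z.
The resulting polynomial has degree 2 and real coefficients as required.

p(z) = z^2 -5·z.


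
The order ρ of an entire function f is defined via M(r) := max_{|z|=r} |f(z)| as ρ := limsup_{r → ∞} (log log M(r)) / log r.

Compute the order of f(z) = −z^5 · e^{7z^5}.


M(r) = max_{|z|=r} |-1|·|z|^5·|e^{7z^5}| = 1·r^5 · e^{7r^5} (the factors attain their maxima compatibly on |z|=r). Then log M(r) = log 1 + 5·log r + 7r^5, dominated by the last term, so log log M(r) ~ 5·log r. The polynomial factor -1z^5 contributes only a log r term and does not affect the order. ρ = 5.
Therefore ρ = 5.

Order ρ = 5.


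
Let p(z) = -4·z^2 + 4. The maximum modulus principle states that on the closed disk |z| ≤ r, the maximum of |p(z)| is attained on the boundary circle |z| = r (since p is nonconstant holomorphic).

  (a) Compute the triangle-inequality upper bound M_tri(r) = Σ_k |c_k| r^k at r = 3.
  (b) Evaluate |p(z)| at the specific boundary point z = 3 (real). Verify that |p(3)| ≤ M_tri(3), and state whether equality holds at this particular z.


Coefficients: c_0 = 4, c_1 = 0, c_2 = -4. Radius r = 3.
Part (a). Triangle bound: M_tri(r) = Σ_k |c_k| r^k
  = |4|·3^0 + |0|·3^1 + |-4|·3^2
  = 4 + 0 + 36 = 40.
This bounds M(r) := max_{|z|=r} |p(z)| from above; equality holds iff all terms c_k z^k can be made to align in phase at a single z on |z|=r.
Part (b). At z = 3 (real, on the circle |z| = r):
  p(3) = (4)·3^0 + (0)·3^1 + (-4)·3^2 = -32.
  |p(3)| = 32.
Check: |p(3)| = 32 ≤ 40 = M_tri(3). ✓ Equality does not hold at z = 3 (the coefficients have mixed signs, so the terms do not all align in phase there).

M_tri(3) = 40; |p(3)| = 32; equality at z=3: no.


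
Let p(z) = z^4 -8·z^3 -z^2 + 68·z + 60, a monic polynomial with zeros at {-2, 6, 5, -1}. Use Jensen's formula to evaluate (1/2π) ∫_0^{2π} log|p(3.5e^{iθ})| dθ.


Zeros: -2, -1, 5, 6; r = 3.5.
Inside |z| < r: -2, -1. Outside (|z| ≥ r): 5, 6.
p(0) = 60, so log|p(0)| = log(60) = 4.0943.
Apply Jensen: I(r) = log|p(0)| + Σ_k log(r/|z_k|), summed over zeros inside |z| < r.
  log(r/|z_k|) for z_k = -2: log(3.5/2) = 0.5596
  log(r/|z_k|) for z_k = -1: log(3.5/1) = 1.2528
  Outside zeros (5, 6) contribute nothing to the Jensen sum.
Sum over inside zeros: 1.8124.
I(r) = log|p(0)| + (inside sum) = 4.0943 + 1.8124 = 5.9067.
Note: since some zeros are outside |z| ≤ r, the simplified n·log(r) form does NOT apply — only the inside zeros contribute.

I(r) ≈ 5.9067.


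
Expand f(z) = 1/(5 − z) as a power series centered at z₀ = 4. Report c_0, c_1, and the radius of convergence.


Let w = z − z₀, so z = z₀ + w.
Then 5 − z = 5 − (z₀ + w) = (5 − z₀) − w = 1 − w.
f(z) = 1/(1 − w) = (1/(1)) · 1/(1 − w/(1)) = Σ_{n≥0} w^n / (1)^(n+1).
So c_n = 1/(1)^(n+1):
  c_0 = 1/(1)^1 = 1.
  c_1 = 1/(1)^2 = 1.
The series is valid for |w/d| < 1, i.e. |z − z₀| < |d|.
Radius of convergence: R = |5 − z₀| = |1| = 1 (distance from z₀ to the singularity z = 5).

c_0 = 1, c_1 = 1; R = 1.


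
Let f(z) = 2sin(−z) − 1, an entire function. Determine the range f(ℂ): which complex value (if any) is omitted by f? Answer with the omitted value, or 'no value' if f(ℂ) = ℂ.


Little Picard bounds the complement of f(ℂ) to at most one point.
sin is entire and surjective onto ℂ: for every w ∈ ℂ, sin(ζ) = w has a solution ζ ∈ ℂ (e.g., via the complex inverse arcsin). With ζ = −z this gives z = ζ/(-1). Then 2·sin(−z) takes every value in 2·ℂ = ℂ, and adding -1 is a bijection of ℂ. So f is surjective and omits no value. (Note: only on the real line is sin bounded by [−1, 1].)

Omitted value: no value.


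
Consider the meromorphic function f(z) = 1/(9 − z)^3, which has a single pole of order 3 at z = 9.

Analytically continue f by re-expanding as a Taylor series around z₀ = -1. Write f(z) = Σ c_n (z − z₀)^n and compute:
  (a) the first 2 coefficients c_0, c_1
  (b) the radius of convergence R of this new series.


Let w = z − z₀, so z = z₀ + w.
Then 9 − z = 9 − (z₀ + w) = (9 − z₀) − w = 10 − w.
f(z) = 1/(10 − w)^3 = (1/(10)^3) · (1 − w/(10))^{−3}.
By the binomial series (1−u)^{−3} = Σ_{n≥0} C(n+2, 2) u^n for |u|<1, with u = w/(10):
  c_n = C(n+2, 2) / (10)^(n+3).
  c_0 = 1/(10)^3 = 1/1000.
  c_1 = 3/(10)^4 = 3/10000.
The series is valid for |w/d| < 1, i.e. |z − z₀| < |d|.
Radius of convergence: R = |9 − z₀| = |10| = 10 (distance from z₀ to the singularity z = 9).

c_0 = 1/1000, c_1 = 3/10000; R = 10.


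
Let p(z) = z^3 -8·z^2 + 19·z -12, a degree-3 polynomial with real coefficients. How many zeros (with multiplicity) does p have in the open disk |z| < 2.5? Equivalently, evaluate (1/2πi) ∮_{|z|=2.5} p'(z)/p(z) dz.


The zeros of p are: 1, 4, 3.
Their magnitudes are: 1, 4, 3.
Zeros with |z| < R = 2.5: 1.
Count = 1.
By the argument principle, (1/2πi) ∮_{|z|=R} p'(z)/p(z) dz equals exactly this count.

Number of zeros inside |z| < 2.5: 1.


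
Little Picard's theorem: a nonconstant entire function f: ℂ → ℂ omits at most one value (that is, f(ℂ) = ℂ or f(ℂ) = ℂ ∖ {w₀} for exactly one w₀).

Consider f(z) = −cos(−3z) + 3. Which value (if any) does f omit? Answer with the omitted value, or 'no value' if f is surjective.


Little Picard bounds the complement of f(ℂ) to at most one point.
cos is entire and surjective onto ℂ: for every w ∈ ℂ, cos(ζ) = w has a solution ζ ∈ ℂ (e.g., via the complex inverse arccos). With ζ = −3z this gives z = ζ/(-3). Then -1·cos(−3z) takes every value in -1·ℂ = ℂ, and adding 3 is a bijection of ℂ. So f is surjective and omits no value. (Note: only on the real line is cos bounded by [−1, 1].)

Omitted value: no value.


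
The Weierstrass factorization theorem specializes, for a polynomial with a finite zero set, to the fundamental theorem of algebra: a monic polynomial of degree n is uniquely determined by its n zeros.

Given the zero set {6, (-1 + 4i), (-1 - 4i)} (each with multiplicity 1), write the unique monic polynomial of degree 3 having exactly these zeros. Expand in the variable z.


The polynomial is p(z) = ∏_{α ∈ S} (z − α), where S = {6, (-1 + 4i), (-1 - 4i)}.
Expanding the product yields: p(z) = z^3 -4·z^2 + 5·z -102.
Note conjugate pairs combine to real quadratics: (z − (-1+4i))(z − (-1−4i)) = z² + 2z + 17.
The resulting polynomial has degree 3 and real coefficients as required.

p(z) = z^3 -4·z^2 + 5·z -102.


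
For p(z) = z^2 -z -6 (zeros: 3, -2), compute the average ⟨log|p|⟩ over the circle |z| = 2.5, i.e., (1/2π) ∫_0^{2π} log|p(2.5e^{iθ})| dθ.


Zeros: -2, 3; r = 2.5.
Inside |z| < r: -2. Outside (|z| ≥ r): 3.
p(0) = -6, so log|p(0)| = log(6) = 1.7918.
Apply Jensen: I(r) = log|p(0)| + Σ_k log(r/|z_k|), summed over zeros inside |z| < r.
  log(r/|z_k|) for z_k = -2: log(2.5/2) = 0.2231
  Outside zeros (3) contribute nothing to the Jensen sum.
Sum over inside zeros: 0.2231.
I(r) = log|p(0)| + (inside sum) = 1.7918 + 0.2231 = 2.0149.
Note: since some zeros are outside |z| ≤ r, the simplified n·log(r) form does NOT apply — only the inside zeros contribute.

I(r) ≈ 2.0149.


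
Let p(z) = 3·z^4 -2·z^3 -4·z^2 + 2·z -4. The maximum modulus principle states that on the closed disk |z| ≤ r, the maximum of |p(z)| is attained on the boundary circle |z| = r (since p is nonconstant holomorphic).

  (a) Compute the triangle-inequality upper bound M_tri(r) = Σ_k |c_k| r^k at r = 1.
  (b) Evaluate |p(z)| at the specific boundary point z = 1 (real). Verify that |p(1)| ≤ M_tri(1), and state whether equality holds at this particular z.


Coefficients: c_0 = -4, c_1 = 2, c_2 = -4, c_3 = -2, c_4 = 3. Radius r = 1.
Part (a). Triangle bound: M_tri(r) = Σ_k |c_k| r^k
  = |-4|·1^0 + |2|·1^1 + |-4|·1^2 + |-2|·1^3 + |3|·1^4
  = 4 + 2 + 4 + 2 + 3 = 15.
This bounds M(r) := max_{|z|=r} |p(z)| from above; equality holds iff all terms c_k z^k can be made to align in phase at a single z on |z|=r.
Part (b). At z = 1 (real, on the circle |z| = r):
  p(1) = (-4)·1^0 + (2)·1^1 + (-4)·1^2 + (-2)·1^3 + (3)·1^4 = -5.
  |p(1)| = 5.
Check: |p(1)| = 5 ≤ 15 = M_tri(1). ✓ Equality does not hold at z = 1 (the coefficients have mixed signs, so the terms do not all align in phase there).

M_tri(1) = 15; |p(1)| = 5; equality at z=1: no.


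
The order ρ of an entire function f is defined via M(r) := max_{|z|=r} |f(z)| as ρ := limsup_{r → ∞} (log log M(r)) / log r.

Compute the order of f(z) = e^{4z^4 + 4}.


|e^{4z^4 + 4}| = e^{Re(4·z^4) + 4} ≤ e^{4|z|^4 + 4} = e^{4r^4 + 4} on |z| = r, so ρ ≤ 4. Choosing z on |z|=r so that 4·z^4 is real positive (always possible by picking arg z appropriately) gives |f(z)| = e^{4r^4 + 4}, matching the bound. The additive constant 4 does not affect log log M(r) ~ 4·log r. Hence ρ = 4.
Therefore ρ = 4.

Order ρ = 4.


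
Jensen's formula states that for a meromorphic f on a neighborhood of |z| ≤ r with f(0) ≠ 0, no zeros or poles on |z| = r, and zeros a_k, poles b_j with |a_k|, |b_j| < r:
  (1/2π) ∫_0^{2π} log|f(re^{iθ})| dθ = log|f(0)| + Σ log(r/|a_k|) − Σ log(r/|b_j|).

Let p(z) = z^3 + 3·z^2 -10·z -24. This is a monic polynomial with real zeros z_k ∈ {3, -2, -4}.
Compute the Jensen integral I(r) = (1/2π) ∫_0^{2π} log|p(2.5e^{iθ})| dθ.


Zeros: -4, -2, 3; r = 2.5.
Inside |z| < r: -2. Outside (|z| ≥ r): -4, 3.
p(0) = -24, so log|p(0)| = log(24) = 3.1781.
Apply Jensen: I(r) = log|p(0)| + Σ_k log(r/|z_k|), summed over zeros inside |z| < r.
  log(r/|z_k|) for z_k = -2: log(2.5/2) = 0.2231
  Outside zeros (-4, 3) contribute nothing to the Jensen sum.
Sum over inside zeros: 0.2231.
I(r) = log|p(0)| + (inside sum) = 3.1781 + 0.2231 = 3.4012.
Note: since some zeros are outside |z| ≤ r, the simplified n·log(r) form does NOT apply — only the inside zeros contribute.

I(r) ≈ 3.4012.


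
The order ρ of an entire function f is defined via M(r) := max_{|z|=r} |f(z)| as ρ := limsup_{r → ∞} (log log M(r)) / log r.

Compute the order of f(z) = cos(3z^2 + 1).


Write cos(w) = (e^{iw} ± e^{−iw})/(2 or 2i), so |cos(w)| ≤ e^{|w|}. With w = 3z^2 + 1, |w| ≤ 3r^2 + 1 on |z|=r, giving M(r) ≤ e^{3r^2 + 1} and ρ ≤ 2. For the lower bound, choose z on |z|=r with 3z^2 purely imaginary of modulus 3r^2; then |cos(3z^2 + 1)| grows like e^{3r^2}/2, so ρ ≥ 2. Hence ρ = 2.
Therefore ρ = 2.

Order ρ = 2.


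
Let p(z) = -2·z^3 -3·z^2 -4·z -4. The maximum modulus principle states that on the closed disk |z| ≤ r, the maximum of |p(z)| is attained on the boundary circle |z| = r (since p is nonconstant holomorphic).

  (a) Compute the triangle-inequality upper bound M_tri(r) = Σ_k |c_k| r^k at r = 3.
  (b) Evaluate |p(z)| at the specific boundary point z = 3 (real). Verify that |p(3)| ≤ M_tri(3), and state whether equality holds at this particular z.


Coefficients: c_0 = -4, c_1 = -4, c_2 = -3, c_3 = -2. Radius r = 3.
Part (a). Triangle bound: M_tri(r) = Σ_k |c_k| r^k
  = |-4|·3^0 + |-4|·3^1 + |-3|·3^2 + |-2|·3^3
  = 4 + 12 + 27 + 54 = 97.
This bounds M(r) := max_{|z|=r} |p(z)| from above; equality holds iff all terms c_k z^k can be made to align in phase at a single z on |z|=r.
Part (b). At z = 3 (real, on the circle |z| = r):
  p(3) = (-4)·3^0 + (-4)·3^1 + (-3)·3^2 + (-2)·3^3 = -97.
  |p(3)| = 97.
Since all nonzero coefficients share the same sign, |p(3)| = 97 = M_tri(3); the triangle bound is attained at z = 3, so in fact M(r) = 97.

M_tri(3) = 97; |p(3)| = 97; equality at z=3: yes.
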